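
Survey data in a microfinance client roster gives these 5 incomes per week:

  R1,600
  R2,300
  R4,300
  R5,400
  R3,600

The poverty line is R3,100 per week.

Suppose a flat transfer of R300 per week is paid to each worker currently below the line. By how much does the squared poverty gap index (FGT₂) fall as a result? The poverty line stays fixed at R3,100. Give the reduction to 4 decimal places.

0.0250

Before: below the line — R1,600, R2,300; squared poverty gap index (FGT₂) = 0.060146.
After the R300 transfer: below the line — R1,900, R2,600; squared poverty gap index (FGT₂) = 0.035172.
Reduction = 0.060146 − 0.035172 = 0.0250.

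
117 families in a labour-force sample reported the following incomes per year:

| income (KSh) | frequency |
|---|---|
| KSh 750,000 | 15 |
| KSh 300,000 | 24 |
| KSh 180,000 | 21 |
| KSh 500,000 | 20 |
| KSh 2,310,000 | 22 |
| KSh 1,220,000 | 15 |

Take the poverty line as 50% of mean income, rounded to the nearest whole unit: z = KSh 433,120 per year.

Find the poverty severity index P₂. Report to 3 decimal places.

0.081

Poor units: 21×KSh 180,000, 24×KSh 300,000 (q = 45 of N = 117).
Gap ratios (z−y)/z: (433120−180000)/433120 = 0.5844 (×21); (433120−300000)/433120 = 0.3074 (×24).
Squared: 0.3415 (×21); 0.0945 (×24).
Sum = 9.439411; P₂ = 9.439411 / 117 = 0.081.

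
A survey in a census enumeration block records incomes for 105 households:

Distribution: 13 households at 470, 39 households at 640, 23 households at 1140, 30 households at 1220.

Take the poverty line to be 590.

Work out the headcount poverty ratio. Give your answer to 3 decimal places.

0.124

13 of the 105 households have income below 590.
H = 13/105 = 0.124.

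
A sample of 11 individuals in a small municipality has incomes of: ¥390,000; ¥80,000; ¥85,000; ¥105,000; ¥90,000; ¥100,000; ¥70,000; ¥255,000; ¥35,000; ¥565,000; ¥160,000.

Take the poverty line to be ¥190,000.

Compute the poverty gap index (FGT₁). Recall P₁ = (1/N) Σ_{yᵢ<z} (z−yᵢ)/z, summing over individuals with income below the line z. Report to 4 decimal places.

Incomes under z: ¥35,000, ¥70,000, ¥80,000, ¥85,000, ¥90,000, ¥100,000, ¥105,000, ¥160,000 (q = 8 of N = 11).
Normalized shortfalls: (190000−35000)/190000 = 0.8158; (190000−70000)/190000 = 0.6316; (190000−80000)/190000 = 0.5789; (190000−85000)/190000 = 0.5526; (190000−90000)/190000 = 0.5263; (190000−100000)/190000 = 0.4737; (190000−105000)/190000 = 0.4474; (190000−160000)/190000 = 0.1579.
Σ = 4.184211. Dividing by the full population N = 11 gives P₁ = 0.3804.

0.3804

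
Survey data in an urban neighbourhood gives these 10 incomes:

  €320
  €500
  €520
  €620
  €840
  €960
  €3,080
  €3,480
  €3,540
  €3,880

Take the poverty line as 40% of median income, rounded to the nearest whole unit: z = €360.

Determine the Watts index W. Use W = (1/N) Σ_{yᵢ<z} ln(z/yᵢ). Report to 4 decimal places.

Poor units: €320 (q = 1 of N = 10).
Log gaps: ln(360/320) = 0.1178.
W = 0.117783 / 10 = 0.0118.

0.0118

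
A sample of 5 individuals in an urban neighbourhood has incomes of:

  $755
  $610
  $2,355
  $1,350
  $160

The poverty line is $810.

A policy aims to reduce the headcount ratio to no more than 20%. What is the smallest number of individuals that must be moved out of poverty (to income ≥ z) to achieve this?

Currently q = 3 of N = 5 are below the line (H = 0.600).
A headcount ratio of at most 20% allows at most ⌊0.20 × 5⌋ = 1 poor individuals.
So at least 3 − 1 = 2 must be lifted.

2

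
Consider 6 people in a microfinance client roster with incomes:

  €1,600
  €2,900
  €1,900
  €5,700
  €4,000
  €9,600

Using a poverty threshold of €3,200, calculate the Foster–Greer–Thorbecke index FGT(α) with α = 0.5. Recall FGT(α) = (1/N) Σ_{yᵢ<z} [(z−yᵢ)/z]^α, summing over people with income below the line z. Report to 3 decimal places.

0.275

Below the line: €1,600, €1,900, €2,900 (q = 3 of N = 6).
Gap ratios (z−y)/z: (3200−1600)/3200 = 0.5000; (3200−1900)/3200 = 0.4062; (3200−2900)/3200 = 0.0938.
Raised to α = 0.5: 0.70711; 0.63738; 0.30619.
Sum = 1.650670; FGT(0.5) = 1.650670 / 6 = 0.275.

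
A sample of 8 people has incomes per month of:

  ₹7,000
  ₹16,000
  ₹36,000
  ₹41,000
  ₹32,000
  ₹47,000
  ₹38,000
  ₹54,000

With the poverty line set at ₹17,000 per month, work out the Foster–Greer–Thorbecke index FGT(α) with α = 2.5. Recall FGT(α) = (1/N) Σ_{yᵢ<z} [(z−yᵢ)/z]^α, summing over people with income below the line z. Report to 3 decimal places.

Below the line: ₹7,000, ₹16,000 (q = 2 of N = 8).
Gap ratios (z−y)/z: (17000−7000)/17000 = 0.5882; (17000−16000)/17000 = 0.0588.
Raised to α = 2.5: 0.26539; 0.00084.
Sum = 0.266225; FGT(2.5) = 0.266225 / 8 = 0.033.

0.033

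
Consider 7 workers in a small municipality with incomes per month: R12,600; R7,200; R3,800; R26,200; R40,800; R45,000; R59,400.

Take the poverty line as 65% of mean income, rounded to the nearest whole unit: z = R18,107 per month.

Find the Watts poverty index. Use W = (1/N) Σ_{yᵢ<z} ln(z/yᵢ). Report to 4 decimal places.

0.4066

Below z: R3,800, R7,200, R12,600 (q = 3 of N = 7).
Log gaps: ln(18107/3800) = 1.5613; ln(18107/7200) = 0.9222; ln(18107/12600) = 0.3626.
W = 2.846117 / 7 = 0.4066.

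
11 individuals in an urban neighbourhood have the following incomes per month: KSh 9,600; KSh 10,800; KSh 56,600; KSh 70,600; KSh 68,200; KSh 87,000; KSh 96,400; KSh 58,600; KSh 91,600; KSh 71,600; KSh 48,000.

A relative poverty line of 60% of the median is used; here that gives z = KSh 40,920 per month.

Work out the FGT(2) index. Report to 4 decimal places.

Poor units: KSh 9,600, KSh 10,800 (q = 2 of N = 11).
Relative gaps: (40920−9600)/40920 = 0.7654; (40920−10800)/40920 = 0.7361.
Squared: 0.5858; 0.5418.
Sum = 1.127630; P₂ = 1.127630 / 11 = 0.1025.

0.1025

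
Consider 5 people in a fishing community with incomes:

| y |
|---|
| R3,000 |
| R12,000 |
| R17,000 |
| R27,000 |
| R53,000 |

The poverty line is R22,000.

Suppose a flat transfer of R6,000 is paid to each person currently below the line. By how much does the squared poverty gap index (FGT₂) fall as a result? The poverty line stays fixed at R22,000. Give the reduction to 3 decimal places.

Before: below the line — R3,000, R12,000, R17,000; squared poverty gap index (FGT₂) = 0.20083.
After the R6,000 transfer: below the line — R9,000, R18,000; squared poverty gap index (FGT₂) = 0.07645.
Reduction = 0.20083 − 0.07645 = 0.124.

0.124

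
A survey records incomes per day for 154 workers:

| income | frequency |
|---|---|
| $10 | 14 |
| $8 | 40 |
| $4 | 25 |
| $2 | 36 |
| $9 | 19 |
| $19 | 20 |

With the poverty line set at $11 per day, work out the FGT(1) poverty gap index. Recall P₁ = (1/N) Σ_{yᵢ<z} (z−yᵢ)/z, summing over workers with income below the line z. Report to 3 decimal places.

0.396

Below the line: 36×$2, 25×$4, 40×$8, 19×$9, 14×$10 (q = 134 of N = 154).
Gap ratios (z−y)/z: (11−2)/11 = 0.8182 (×36); (11−4)/11 = 0.6364 (×25); (11−8)/11 = 0.2727 (×40); (11−9)/11 = 0.1818 (×19); (11−10)/11 = 0.0909 (×14).
Sum of shortfalls = 61.000000; P₁ averages over all N: 61.000000 / 154 = 0.396.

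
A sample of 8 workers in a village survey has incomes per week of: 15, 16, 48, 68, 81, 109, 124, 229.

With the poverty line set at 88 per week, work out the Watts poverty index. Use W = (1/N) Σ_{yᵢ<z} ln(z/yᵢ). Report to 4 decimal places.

0.5526

Below z: 15, 16, 48, 68, 81 (q = 5 of N = 8).
Log gaps: ln(88/15) = 1.7693; ln(88/16) = 1.7047; ln(88/48) = 0.6061; ln(88/68) = 0.2578; ln(88/81) = 0.0829.
W = 4.420887 / 8 = 0.5526.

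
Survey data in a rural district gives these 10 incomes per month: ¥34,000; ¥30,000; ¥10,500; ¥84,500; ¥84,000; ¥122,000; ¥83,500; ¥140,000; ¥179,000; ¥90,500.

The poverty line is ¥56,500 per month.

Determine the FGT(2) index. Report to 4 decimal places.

Poor units: ¥10,500, ¥30,000, ¥34,000 (q = 3 of N = 10).
Normalized shortfalls: (56500−10500)/56500 = 0.8142; (56500−30000)/56500 = 0.4690; (56500−34000)/56500 = 0.3982.
Squared: 0.6629; 0.2200; 0.1586.
Sum = 1.041428; P₂ = 1.041428 / 10 = 0.1041.

0.1041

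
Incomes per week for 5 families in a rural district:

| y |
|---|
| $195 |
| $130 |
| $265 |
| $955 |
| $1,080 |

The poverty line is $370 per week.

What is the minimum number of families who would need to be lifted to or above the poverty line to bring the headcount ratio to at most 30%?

Currently q = 3 of N = 5 are below the line (H = 0.600).
A headcount ratio of at most 30% allows at most ⌊0.30 × 5⌋ = 1 poor families.
So at least 3 − 1 = 2 must be lifted.

2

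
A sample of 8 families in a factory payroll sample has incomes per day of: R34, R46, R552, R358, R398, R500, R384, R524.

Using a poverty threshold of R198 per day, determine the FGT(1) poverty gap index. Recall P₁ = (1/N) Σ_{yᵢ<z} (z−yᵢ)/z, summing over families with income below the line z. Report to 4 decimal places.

0.1995

Below the line: R34, R46 (q = 2 of N = 8).
Relative gaps: (198−34)/198 = 0.8283; (198−46)/198 = 0.7677.
Sum of shortfalls = 1.595960; P₁ averages over all N: 1.595960 / 8 = 0.1995.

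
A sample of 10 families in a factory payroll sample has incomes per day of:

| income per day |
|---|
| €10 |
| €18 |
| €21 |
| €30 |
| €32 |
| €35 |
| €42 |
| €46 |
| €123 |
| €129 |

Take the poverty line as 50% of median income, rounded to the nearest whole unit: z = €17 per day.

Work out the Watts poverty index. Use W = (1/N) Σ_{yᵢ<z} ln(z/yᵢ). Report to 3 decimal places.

0.053

Below the line: €10 (q = 1 of N = 10).
ln(z/y) terms: ln(17/10) = 0.5306.
W = 0.530628 / 10 = 0.053.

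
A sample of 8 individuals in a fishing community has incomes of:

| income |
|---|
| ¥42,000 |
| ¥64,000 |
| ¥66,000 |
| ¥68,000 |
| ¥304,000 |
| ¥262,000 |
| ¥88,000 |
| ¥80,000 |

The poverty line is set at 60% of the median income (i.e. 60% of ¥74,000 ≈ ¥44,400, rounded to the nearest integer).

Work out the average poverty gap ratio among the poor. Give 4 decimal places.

Incomes under z: ¥42,000 (q = 1 of N = 8).
Shortfall ratios (z−y)/z: 0.0541; sum = 0.054054.
The income-gap ratio divides by q (the poor only): 0.054054 / 1 = 0.0541.

0.0541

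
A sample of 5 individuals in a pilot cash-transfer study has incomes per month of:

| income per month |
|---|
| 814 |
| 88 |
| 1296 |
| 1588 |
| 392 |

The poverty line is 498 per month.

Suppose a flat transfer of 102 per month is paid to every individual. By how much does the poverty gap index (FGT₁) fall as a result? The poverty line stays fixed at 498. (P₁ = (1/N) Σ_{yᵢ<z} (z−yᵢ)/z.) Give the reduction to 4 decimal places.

Before: below the line — 88, 392; poverty gap index (FGT₁) = 0.207229.
After the 102 transfer: below the line — 190, 494; poverty gap index (FGT₁) = 0.125301.
Reduction = 0.207229 − 0.125301 = 0.0819.

0.0819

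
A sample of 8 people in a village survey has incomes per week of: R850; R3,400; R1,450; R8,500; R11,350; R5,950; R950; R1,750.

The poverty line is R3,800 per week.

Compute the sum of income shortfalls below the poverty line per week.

R10,600

Below the line: R850, R950, R1,450, R1,750, R3,400 (q = 5 of N = 8).
Individual gaps: 3800−850 = 2950; 3800−950 = 2850; 3800−1450 = 2350; 3800−1750 = 2050; 3800−3400 = 400.
Aggregate gap = R10,600.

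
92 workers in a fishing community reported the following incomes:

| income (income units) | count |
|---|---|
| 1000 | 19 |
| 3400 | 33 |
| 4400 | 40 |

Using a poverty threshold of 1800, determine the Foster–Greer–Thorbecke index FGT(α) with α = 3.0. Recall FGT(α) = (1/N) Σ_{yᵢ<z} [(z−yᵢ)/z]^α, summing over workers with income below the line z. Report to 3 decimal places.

Below the line: 19×1000 (q = 19 of N = 92).
Relative gaps: (1800−1000)/1800 = 0.4444 (×19).
Raised to α = 3.0: 0.08779 (×19).
Sum = 1.668038; FGT(3.0) = 1.668038 / 92 = 0.018.

0.018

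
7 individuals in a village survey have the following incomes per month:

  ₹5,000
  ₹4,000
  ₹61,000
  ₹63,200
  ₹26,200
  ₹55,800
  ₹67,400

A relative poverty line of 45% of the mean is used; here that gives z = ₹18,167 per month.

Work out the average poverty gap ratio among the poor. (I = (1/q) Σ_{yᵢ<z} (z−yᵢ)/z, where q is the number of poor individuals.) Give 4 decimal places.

0.7523

Below z: ₹4,000, ₹5,000 (q = 2 of N = 7).
Relative gaps: 0.7798, 0.7248; sum = 1.504596.
I averages over the q = 2 poor units only: 1.504596 / 2 = 0.7523.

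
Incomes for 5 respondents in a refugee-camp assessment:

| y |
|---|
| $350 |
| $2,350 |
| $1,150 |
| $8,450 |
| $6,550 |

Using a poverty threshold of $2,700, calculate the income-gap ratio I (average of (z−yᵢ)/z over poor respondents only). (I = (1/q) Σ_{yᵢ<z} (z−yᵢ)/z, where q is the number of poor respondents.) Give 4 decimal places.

0.5247

Poor units: $350, $1,150, $2,350 (q = 3 of N = 5).
Shortfall ratios (z−y)/z: 0.8704, 0.5741, 0.1296; sum = 1.574074.
The income-gap ratio divides by q (the poor only): 1.574074 / 3 = 0.5247.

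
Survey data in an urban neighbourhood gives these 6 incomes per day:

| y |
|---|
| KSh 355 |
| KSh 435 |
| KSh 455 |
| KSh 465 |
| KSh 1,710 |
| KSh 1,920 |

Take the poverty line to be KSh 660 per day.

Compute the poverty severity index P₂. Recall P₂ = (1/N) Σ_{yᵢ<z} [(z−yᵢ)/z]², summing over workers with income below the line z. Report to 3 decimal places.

Incomes under z: KSh 355, KSh 435, KSh 455, KSh 465 (q = 4 of N = 6).
Gap ratios (z−y)/z: (660−355)/660 = 0.4621; (660−435)/660 = 0.3409; (660−455)/660 = 0.3106; (660−465)/660 = 0.2955.
Squared: 0.2136; 0.1162; 0.0965; 0.0873.
Sum = 0.513545; P₂ = 0.513545 / 6 = 0.086.

0.086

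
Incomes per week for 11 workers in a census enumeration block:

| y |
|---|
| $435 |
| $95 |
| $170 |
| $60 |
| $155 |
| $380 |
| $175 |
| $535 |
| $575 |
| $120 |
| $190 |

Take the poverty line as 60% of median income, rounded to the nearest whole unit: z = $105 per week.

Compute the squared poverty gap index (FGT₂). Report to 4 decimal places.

Below the line: $60, $95 (q = 2 of N = 11).
Gap ratios (z−y)/z: (105−60)/105 = 0.4286; (105−95)/105 = 0.0952.
Squared: 0.1837; 0.0091.
Sum = 0.192744; P₂ = 0.192744 / 11 = 0.0175.

0.0175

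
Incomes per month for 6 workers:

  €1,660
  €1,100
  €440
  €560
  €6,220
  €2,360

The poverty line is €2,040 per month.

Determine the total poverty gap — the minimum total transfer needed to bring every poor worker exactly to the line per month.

€4,400

Below the line: €440, €560, €1,100, €1,660 (q = 4 of N = 6).
Individual gaps: 2040−440 = 1600; 2040−560 = 1480; 2040−1100 = 940; 2040−1660 = 380.
Aggregate gap = €4,400.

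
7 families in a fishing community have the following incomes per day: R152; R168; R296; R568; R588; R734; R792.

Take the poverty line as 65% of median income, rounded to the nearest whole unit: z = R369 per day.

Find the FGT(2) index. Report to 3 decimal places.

0.097

Poor units: R152, R168, R296 (q = 3 of N = 7).
Shortfall ratios: (369−152)/369 = 0.5881; (369−168)/369 = 0.5447; (369−296)/369 = 0.1978.
Squared: 0.3458; 0.2967; 0.0391.
Sum = 0.681686; P₂ = 0.681686 / 7 = 0.097.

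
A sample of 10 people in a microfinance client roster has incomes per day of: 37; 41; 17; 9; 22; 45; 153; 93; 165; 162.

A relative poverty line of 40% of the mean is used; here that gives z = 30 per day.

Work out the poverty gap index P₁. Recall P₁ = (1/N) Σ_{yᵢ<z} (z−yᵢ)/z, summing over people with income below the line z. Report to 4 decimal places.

0.1400

Poor units: 9, 17, 22 (q = 3 of N = 10).
Normalized shortfalls: (30−9)/30 = 0.7000; (30−17)/30 = 0.4333; (30−22)/30 = 0.2667.
Sum of shortfalls = 1.400000; P₁ averages over all N: 1.400000 / 10 = 0.1400.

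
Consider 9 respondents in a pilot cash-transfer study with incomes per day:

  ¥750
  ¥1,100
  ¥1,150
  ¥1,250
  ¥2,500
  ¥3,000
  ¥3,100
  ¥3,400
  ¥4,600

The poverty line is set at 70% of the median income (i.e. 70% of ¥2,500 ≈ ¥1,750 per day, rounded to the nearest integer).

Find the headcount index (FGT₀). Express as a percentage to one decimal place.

44.4%

4 of the 9 respondents have income below ¥1,750.
H = 4/9 = 44.4%.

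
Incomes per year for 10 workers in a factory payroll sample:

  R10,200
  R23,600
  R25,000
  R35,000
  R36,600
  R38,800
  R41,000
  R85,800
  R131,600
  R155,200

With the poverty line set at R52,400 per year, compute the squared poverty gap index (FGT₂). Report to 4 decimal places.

Incomes under z: R10,200, R23,600, R25,000, R35,000, R36,600, R38,800, R41,000 (q = 7 of N = 10).
Gap ratios (z−y)/z: (52400−10200)/52400 = 0.8053; (52400−23600)/52400 = 0.5496; (52400−25000)/52400 = 0.5229; (52400−35000)/52400 = 0.3321; (52400−36600)/52400 = 0.3015; (52400−38800)/52400 = 0.2595; (52400−41000)/52400 = 0.2176.
Squared: 0.6486; 0.3021; 0.2734; 0.1103; 0.0909; 0.0674; 0.0473.
Sum = 1.539960; P₂ = 1.539960 / 10 = 0.1540.

0.1540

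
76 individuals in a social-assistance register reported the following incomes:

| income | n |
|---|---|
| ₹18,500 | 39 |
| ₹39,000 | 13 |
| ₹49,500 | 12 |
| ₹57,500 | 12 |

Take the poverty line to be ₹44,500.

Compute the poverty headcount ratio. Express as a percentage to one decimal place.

68.4%

52 of the 76 individuals have income below ₹44,500.
H = 52/76 = 68.4%.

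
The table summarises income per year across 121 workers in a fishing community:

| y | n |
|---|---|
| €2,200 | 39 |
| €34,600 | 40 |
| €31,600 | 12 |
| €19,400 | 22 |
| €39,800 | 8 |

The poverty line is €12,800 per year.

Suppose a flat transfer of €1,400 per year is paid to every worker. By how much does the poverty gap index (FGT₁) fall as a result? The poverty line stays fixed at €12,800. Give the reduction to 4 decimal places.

0.0353

Before: below the line — 39×€2,200; poverty gap index (FGT₁) = 0.266916.
After the €1,400 transfer: below the line — 39×€3,600; poverty gap index (FGT₁) = 0.231663.
Reduction = 0.266916 − 0.231663 = 0.0353.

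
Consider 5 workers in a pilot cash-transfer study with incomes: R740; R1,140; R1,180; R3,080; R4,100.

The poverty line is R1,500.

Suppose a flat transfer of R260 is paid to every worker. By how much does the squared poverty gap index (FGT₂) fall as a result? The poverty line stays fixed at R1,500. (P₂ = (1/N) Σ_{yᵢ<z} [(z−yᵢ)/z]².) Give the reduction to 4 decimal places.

Before: below the line — R740, R1,140, R1,180; squared poverty gap index (FGT₂) = 0.071964.
After the R260 transfer: below the line — R1,000, R1,400, R1,440; squared poverty gap index (FGT₂) = 0.023431.
Reduction = 0.071964 − 0.023431 = 0.0485.

0.0485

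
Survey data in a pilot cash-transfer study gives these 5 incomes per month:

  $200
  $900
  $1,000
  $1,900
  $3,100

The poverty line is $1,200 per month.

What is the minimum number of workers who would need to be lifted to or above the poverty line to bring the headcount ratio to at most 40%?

1

Currently q = 3 of N = 5 are below the line (H = 0.600).
A headcount ratio of at most 40% allows at most ⌊0.40 × 5⌋ = 2 poor workers.
So at least 3 − 2 = 1 must be lifted.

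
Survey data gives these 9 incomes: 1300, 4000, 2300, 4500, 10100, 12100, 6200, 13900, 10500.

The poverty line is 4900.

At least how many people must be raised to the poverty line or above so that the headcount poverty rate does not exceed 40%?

Currently q = 4 of N = 9 are below the line (H = 0.444).
A headcount ratio of at most 40% allows at most ⌊0.40 × 9⌋ = 3 poor people.
So at least 4 − 3 = 1 must be lifted.

1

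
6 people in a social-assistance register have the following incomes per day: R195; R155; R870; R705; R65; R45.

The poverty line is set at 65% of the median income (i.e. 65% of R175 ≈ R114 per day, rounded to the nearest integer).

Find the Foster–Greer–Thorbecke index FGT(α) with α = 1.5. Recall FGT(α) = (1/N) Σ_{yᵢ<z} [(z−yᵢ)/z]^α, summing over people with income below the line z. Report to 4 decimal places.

Below the line: R45, R65 (q = 2 of N = 6).
Normalized shortfalls: (114−45)/114 = 0.6053; (114−65)/114 = 0.4298.
Raised to α = 1.5: 0.47089; 0.28180.
Sum = 0.752684; FGT(1.5) = 0.752684 / 6 = 0.1254.

0.1254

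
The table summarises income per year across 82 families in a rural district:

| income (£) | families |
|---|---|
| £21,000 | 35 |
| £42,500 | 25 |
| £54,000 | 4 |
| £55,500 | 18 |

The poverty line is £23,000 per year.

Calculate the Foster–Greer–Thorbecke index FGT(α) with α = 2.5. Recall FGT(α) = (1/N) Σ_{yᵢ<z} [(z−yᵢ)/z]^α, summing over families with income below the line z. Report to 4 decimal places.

Incomes under z: 35×£21,000 (q = 35 of N = 82).
Normalized shortfalls: (23000−21000)/23000 = 0.0870 (×35).
Raised to α = 2.5: 0.00223 (×35).
Sum = 0.078041; FGT(2.5) = 0.078041 / 82 = 0.0010.

0.0010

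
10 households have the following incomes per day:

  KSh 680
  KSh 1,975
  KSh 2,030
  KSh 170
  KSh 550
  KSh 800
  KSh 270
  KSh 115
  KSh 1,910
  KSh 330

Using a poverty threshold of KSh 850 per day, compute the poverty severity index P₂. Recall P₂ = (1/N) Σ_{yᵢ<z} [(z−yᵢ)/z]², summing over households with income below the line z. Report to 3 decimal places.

0.240

Below the line: KSh 115, KSh 170, KSh 270, KSh 330, KSh 550, KSh 680, KSh 800 (q = 7 of N = 10).
Gap ratios (z−y)/z: (850−115)/850 = 0.8647; (850−170)/850 = 0.8000; (850−270)/850 = 0.6824; (850−330)/850 = 0.6118; (850−550)/850 = 0.3529; (850−680)/850 = 0.2000; (850−800)/850 = 0.0588.
Squared: 0.7477; 0.6400; 0.4656; 0.3743; 0.1246; 0.0400; 0.0035.
Sum = 2.395606; P₂ = 2.395606 / 10 = 0.240.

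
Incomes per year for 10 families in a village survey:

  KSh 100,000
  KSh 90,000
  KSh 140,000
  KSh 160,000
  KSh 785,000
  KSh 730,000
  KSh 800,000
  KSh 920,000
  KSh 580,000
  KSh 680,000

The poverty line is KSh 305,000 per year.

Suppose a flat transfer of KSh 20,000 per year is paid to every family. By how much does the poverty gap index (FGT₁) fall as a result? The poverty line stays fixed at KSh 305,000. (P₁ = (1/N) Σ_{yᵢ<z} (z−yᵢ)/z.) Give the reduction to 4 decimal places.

Before: below the line — KSh 90,000, KSh 100,000, KSh 140,000, KSh 160,000; poverty gap index (FGT₁) = 0.239344.
After the KSh 20,000 transfer: below the line — KSh 110,000, KSh 120,000, KSh 160,000, KSh 180,000; poverty gap index (FGT₁) = 0.213115.
Reduction = 0.239344 − 0.213115 = 0.0262.

0.0262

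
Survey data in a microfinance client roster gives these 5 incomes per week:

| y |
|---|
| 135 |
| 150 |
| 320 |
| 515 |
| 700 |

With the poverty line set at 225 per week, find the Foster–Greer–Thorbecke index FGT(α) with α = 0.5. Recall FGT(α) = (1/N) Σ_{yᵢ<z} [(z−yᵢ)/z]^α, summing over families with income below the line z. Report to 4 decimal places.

Incomes under z: 135, 150 (q = 2 of N = 5).
Relative gaps: (225−135)/225 = 0.4000; (225−150)/225 = 0.3333.
Raised to α = 0.5: 0.63246; 0.57735.
Sum = 1.209806; FGT(0.5) = 1.209806 / 5 = 0.2420.

0.2420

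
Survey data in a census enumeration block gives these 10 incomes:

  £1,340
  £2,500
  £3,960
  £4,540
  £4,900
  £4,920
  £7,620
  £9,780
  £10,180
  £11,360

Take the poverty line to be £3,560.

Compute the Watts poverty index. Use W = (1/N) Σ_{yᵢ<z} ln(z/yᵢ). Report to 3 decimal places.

Poor units: £1,340, £2,500 (q = 2 of N = 10).
ln(z/y) terms: ln(3560/1340) = 0.9771; ln(3560/2500) = 0.3535.
W = 1.330561 / 10 = 0.133.

0.133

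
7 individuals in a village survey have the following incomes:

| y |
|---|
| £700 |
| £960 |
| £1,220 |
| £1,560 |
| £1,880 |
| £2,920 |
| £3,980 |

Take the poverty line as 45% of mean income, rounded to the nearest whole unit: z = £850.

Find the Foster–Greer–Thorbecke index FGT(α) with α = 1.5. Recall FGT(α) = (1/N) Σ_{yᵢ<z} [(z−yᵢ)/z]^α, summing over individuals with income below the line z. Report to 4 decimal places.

0.0106

Below z: £700 (q = 1 of N = 7).
Normalized shortfalls: (850−700)/850 = 0.1765.
Raised to α = 1.5: 0.07413.
Sum = 0.074132; FGT(1.5) = 0.074132 / 7 = 0.0106.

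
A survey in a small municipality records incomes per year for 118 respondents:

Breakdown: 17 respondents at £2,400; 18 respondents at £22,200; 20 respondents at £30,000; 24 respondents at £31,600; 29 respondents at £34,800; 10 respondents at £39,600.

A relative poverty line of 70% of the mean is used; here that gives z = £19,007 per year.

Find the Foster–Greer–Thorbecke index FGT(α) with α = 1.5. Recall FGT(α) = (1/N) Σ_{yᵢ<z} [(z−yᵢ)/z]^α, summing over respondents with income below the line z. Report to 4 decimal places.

Poor units: 17×£2,400 (q = 17 of N = 118).
Gap ratios (z−y)/z: (19007−2400)/19007 = 0.8737 (×17).
Raised to α = 1.5: 0.81671 (×17).
Sum = 13.884023; FGT(1.5) = 13.884023 / 118 = 0.1177.

0.1177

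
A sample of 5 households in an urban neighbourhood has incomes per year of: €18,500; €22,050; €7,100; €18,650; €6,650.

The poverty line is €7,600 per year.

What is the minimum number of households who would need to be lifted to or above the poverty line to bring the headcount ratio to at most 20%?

1

Currently q = 2 of N = 5 are below the line (H = 0.400).
A headcount ratio of at most 20% allows at most ⌊0.20 × 5⌋ = 1 poor households.
So at least 2 − 1 = 1 must be lifted.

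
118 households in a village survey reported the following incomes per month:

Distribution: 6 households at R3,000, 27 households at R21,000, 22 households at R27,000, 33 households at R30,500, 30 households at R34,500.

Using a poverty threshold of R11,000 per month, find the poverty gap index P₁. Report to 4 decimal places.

Incomes under z: 6×R3,000 (q = 6 of N = 118).
Normalized shortfalls: (11000−3000)/11000 = 0.7273 (×6).
Σ = 4.363636. Dividing by the full population N = 118 gives P₁ = 0.0370.

0.0370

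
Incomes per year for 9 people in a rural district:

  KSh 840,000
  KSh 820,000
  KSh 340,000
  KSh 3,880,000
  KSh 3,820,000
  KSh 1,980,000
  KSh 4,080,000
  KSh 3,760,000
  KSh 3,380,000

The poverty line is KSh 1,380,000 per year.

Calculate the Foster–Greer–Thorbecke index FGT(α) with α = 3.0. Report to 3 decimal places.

0.062

Poor units: KSh 340,000, KSh 820,000, KSh 840,000 (q = 3 of N = 9).
Gap ratios (z−y)/z: (1380000−340000)/1380000 = 0.7536; (1380000−820000)/1380000 = 0.4058; (1380000−840000)/1380000 = 0.3913.
Raised to α = 3.0: 0.42802; 0.06682; 0.05992.
Sum = 0.554758; FGT(3.0) = 0.554758 / 9 = 0.062.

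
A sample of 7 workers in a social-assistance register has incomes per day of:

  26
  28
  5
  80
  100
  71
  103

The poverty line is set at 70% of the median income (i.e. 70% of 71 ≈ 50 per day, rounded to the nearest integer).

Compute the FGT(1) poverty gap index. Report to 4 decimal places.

Incomes under z: 5, 26, 28 (q = 3 of N = 7).
Shortfall ratios: (50−5)/50 = 0.9000; (50−26)/50 = 0.4800; (50−28)/50 = 0.4400.
Sum of shortfalls = 1.820000; P₁ averages over all N: 1.820000 / 7 = 0.2600.

0.2600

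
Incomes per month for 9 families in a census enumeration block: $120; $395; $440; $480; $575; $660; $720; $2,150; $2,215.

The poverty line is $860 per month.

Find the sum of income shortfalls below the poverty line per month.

$2,630

Incomes under z: $120, $395, $440, $480, $575, $660, $720 (q = 7 of N = 9).
Individual gaps: 860−120 = 740; 860−395 = 465; 860−440 = 420; 860−480 = 380; 860−575 = 285; 860−660 = 200; 860−720 = 140.
Aggregate gap = $2,630.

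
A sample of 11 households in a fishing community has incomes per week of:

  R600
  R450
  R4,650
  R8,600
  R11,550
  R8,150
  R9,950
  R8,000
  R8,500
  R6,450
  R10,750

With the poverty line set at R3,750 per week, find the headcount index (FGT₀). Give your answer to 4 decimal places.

2 of the 11 households have income below R3,750.
H = 2/11 = 0.1818.

0.1818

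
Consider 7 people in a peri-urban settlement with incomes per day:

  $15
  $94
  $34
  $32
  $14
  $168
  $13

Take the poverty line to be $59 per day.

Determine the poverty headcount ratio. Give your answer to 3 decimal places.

5 of the 7 people have income below $59.
H = 5/7 = 0.714.

0.714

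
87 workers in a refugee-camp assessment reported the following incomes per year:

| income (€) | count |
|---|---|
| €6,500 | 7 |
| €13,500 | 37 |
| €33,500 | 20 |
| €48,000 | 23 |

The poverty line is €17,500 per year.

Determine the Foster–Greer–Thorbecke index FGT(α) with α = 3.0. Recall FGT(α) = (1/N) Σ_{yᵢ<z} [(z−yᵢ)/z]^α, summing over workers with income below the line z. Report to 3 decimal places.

Poor units: 7×€6,500, 37×€13,500 (q = 44 of N = 87).
Shortfall ratios: (17500−6500)/17500 = 0.6286 (×7); (17500−13500)/17500 = 0.2286 (×37).
Raised to α = 3.0: 0.24835 (×7); 0.01194 (×37).
Sum = 2.180292; FGT(3.0) = 2.180292 / 87 = 0.025.

0.025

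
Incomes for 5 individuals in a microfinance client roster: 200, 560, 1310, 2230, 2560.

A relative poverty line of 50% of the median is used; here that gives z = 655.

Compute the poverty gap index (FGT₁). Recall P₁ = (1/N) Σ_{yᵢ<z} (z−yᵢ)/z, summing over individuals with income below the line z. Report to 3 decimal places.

0.168

Below the line: 200, 560 (q = 2 of N = 5).
Relative gaps: (655−200)/655 = 0.6947; (655−560)/655 = 0.1450.
Sum of shortfalls = 0.839695; P₁ averages over all N: 0.839695 / 5 = 0.168.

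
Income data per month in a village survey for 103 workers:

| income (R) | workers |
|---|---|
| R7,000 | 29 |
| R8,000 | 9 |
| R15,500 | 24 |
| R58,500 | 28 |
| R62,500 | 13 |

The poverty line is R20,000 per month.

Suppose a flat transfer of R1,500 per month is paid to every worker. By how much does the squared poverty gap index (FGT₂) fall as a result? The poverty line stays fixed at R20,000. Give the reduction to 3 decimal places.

Before: below the line — 29×R7,000, 9×R8,000, 24×R15,500; squared poverty gap index (FGT₂) = 0.16221.
After the R1,500 transfer: below the line — 29×R8,500, 9×R9,500, 24×R17,000; squared poverty gap index (FGT₂) = 0.12242.
Reduction = 0.16221 − 0.12242 = 0.040.

0.040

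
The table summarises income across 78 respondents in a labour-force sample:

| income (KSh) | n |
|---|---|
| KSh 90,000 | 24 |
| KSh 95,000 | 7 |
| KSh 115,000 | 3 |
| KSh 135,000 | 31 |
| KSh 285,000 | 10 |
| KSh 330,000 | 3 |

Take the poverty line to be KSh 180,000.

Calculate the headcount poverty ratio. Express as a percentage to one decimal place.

65 of the 78 respondents have income below KSh 180,000.
H = 65/78 = 83.3%.

83.3%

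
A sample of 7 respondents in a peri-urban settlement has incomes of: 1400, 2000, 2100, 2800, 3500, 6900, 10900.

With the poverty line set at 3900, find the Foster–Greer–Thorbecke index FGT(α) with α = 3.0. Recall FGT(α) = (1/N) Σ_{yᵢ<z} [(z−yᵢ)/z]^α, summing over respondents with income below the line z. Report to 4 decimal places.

0.0716

Incomes under z: 1400, 2000, 2100, 2800, 3500 (q = 5 of N = 7).
Normalized shortfalls: (3900−1400)/3900 = 0.6410; (3900−2000)/3900 = 0.4872; (3900−2100)/3900 = 0.4615; (3900−2800)/3900 = 0.2821; (3900−3500)/3900 = 0.1026.
Raised to α = 3.0: 0.26341; 0.11563; 0.09832; 0.02244; 0.00108.
Sum = 0.500868; FGT(3.0) = 0.500868 / 7 = 0.0716.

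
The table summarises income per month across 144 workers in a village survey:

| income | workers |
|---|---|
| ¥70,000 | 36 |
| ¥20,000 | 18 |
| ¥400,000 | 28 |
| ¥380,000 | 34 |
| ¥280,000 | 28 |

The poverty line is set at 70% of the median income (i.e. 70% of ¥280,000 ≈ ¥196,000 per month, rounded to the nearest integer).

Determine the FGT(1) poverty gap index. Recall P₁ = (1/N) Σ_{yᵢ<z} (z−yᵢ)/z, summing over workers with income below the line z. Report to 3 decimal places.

0.273

Below z: 18×¥20,000, 36×¥70,000 (q = 54 of N = 144).
Relative gaps: (196000−20000)/196000 = 0.8980 (×18); (196000−70000)/196000 = 0.6429 (×36).
Sum of shortfalls = 39.306122; P₁ averages over all N: 39.306122 / 144 = 0.273.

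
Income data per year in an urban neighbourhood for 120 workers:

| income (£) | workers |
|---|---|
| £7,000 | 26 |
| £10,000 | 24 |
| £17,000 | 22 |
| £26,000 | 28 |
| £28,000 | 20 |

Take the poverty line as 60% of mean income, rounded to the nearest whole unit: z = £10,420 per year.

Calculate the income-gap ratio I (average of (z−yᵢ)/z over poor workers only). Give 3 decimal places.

Below the line: 26×£7,000, 24×£10,000 (q = 50 of N = 120).
Relative gaps: 0.3282 (×26), 0.0403 (×24); sum = 9.500960.
The income-gap ratio divides by q (the poor only): 9.500960 / 50 = 0.190.

0.190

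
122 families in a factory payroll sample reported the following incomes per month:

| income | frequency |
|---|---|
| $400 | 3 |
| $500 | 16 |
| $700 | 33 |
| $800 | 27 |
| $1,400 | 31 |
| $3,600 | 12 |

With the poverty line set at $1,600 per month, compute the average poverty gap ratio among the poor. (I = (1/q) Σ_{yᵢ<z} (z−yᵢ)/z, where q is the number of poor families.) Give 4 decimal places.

0.4472

Poor units: 3×$400, 16×$500, 33×$700, 27×$800, 31×$1,400 (q = 110 of N = 122).
Shortfall ratios (z−y)/z: 0.7500 (×3), 0.6875 (×16), 0.5625 (×33), 0.5000 (×27), 0.1250 (×31); sum = 49.187500.
I averages over the q = 110 poor units only: 49.187500 / 110 = 0.4472.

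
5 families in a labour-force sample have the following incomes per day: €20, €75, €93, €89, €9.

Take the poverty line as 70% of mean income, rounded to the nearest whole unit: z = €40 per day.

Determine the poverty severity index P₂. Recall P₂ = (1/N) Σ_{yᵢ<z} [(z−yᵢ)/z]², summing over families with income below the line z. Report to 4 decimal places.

0.1701

Below the line: €9, €20 (q = 2 of N = 5).
Normalized shortfalls: (40−9)/40 = 0.7750; (40−20)/40 = 0.5000.
Squared: 0.6006; 0.2500.
Sum = 0.850625; P₂ = 0.850625 / 5 = 0.1701.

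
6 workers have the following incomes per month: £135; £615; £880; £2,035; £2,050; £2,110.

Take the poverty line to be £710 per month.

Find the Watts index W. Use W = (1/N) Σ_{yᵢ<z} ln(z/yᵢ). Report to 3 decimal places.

Below the line: £135, £615 (q = 2 of N = 6).
Log shortfalls: ln(710/135) = 1.6600; ln(710/615) = 0.1436.
W = 1.803633 / 6 = 0.301.

0.301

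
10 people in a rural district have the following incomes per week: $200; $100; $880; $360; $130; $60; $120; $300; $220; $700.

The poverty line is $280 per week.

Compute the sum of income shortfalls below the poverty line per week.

$850

Below the line: $60, $100, $120, $130, $200, $220 (q = 6 of N = 10).
Individual gaps: 280−60 = 220; 280−100 = 180; 280−120 = 160; 280−130 = 150; 280−200 = 80; 280−220 = 60.
Aggregate gap = $850.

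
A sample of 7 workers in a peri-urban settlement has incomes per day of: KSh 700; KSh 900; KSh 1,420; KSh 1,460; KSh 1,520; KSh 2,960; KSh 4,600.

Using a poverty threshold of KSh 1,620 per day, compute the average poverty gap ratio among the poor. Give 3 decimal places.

Below z: KSh 700, KSh 900, KSh 1,420, KSh 1,460, KSh 1,520 (q = 5 of N = 7).
Shortfall ratios (z−y)/z: 0.5679, 0.4444, 0.1235, 0.0988, 0.0617; sum = 1.296296.
The income-gap ratio divides by q (the poor only): 1.296296 / 5 = 0.259.

0.259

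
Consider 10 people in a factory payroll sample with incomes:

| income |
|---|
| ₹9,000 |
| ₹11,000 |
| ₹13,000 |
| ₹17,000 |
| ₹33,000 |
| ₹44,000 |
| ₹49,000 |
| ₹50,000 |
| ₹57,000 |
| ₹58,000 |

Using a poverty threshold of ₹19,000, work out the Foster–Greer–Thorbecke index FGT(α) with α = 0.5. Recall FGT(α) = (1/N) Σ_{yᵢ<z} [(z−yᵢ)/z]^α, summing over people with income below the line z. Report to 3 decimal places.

Poor units: ₹9,000, ₹11,000, ₹13,000, ₹17,000 (q = 4 of N = 10).
Gap ratios (z−y)/z: (19000−9000)/19000 = 0.5263; (19000−11000)/19000 = 0.4211; (19000−13000)/19000 = 0.3158; (19000−17000)/19000 = 0.1053.
Raised to α = 0.5: 0.72548; 0.64889; 0.56195; 0.32444.
Sum = 2.260756; FGT(0.5) = 2.260756 / 10 = 0.226.

0.226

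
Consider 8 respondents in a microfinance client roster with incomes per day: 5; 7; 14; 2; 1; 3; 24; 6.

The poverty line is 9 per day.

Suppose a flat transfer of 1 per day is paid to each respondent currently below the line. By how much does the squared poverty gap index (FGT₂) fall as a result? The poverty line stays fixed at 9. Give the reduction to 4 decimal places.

Before: below the line — 1, 2, 3, 5, 6, 7; squared poverty gap index (FGT₂) = 0.274691.
After the 1 transfer: below the line — 2, 3, 4, 6, 7, 8; squared poverty gap index (FGT₂) = 0.191358.
Reduction = 0.274691 − 0.191358 = 0.0833.

0.0833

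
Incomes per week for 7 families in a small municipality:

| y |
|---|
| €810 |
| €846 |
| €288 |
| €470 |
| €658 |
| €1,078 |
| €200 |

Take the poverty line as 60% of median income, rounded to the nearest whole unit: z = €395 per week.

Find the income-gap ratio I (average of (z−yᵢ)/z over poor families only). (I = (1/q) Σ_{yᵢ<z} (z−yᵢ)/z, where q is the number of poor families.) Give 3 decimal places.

Below the line: €200, €288 (q = 2 of N = 7).
Relative gaps: 0.4937, 0.2709; sum = 0.764557.
I averages over the q = 2 poor units only: 0.764557 / 2 = 0.382.

0.382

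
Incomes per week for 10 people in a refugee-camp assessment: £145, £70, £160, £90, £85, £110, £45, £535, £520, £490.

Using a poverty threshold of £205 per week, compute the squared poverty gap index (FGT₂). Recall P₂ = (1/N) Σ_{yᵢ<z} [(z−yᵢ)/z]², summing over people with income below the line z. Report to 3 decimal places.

Below the line: £45, £70, £85, £90, £110, £145, £160 (q = 7 of N = 10).
Normalized shortfalls: (205−45)/205 = 0.7805; (205−70)/205 = 0.6585; (205−85)/205 = 0.5854; (205−90)/205 = 0.5610; (205−110)/205 = 0.4634; (205−145)/205 = 0.2927; (205−160)/205 = 0.2195.
Squared: 0.6092; 0.4337; 0.3427; 0.3147; 0.2148; 0.0857; 0.0482.
Sum = 2.048780; P₂ = 2.048780 / 10 = 0.205.

0.205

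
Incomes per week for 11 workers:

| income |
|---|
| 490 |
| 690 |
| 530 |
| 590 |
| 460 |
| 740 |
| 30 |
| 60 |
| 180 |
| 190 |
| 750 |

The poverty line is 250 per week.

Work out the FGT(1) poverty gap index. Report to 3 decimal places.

0.196

Incomes under z: 30, 60, 180, 190 (q = 4 of N = 11).
Normalized shortfalls: (250−30)/250 = 0.8800; (250−60)/250 = 0.7600; (250−180)/250 = 0.2800; (250−190)/250 = 0.2400.
Σ = 2.160000. Dividing by the full population N = 11 gives P₁ = 0.196.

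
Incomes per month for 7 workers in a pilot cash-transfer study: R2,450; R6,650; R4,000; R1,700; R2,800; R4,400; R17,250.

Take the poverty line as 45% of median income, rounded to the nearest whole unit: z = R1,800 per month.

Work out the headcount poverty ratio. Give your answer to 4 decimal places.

1 of the 7 workers have income below R1,800.
H = 1/7 = 0.1429.

0.1429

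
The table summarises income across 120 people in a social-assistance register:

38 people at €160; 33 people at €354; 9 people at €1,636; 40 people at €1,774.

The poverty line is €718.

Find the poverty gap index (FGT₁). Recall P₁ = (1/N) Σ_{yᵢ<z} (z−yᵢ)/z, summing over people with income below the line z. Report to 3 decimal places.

0.386

Incomes under z: 38×€160, 33×€354 (q = 71 of N = 120).
Relative gaps: (718−160)/718 = 0.7772 (×38); (718−354)/718 = 0.5070 (×33).
Sum of shortfalls = 46.261838; P₁ averages over all N: 46.261838 / 120 = 0.386.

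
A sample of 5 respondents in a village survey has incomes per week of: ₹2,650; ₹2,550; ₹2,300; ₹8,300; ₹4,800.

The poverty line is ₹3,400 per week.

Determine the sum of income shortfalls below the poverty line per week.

Below z: ₹2,300, ₹2,550, ₹2,650 (q = 3 of N = 5).
Individual gaps: 3400−2300 = 1100; 3400−2550 = 850; 3400−2650 = 750.
Aggregate gap = ₹2,700.

₹2,700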